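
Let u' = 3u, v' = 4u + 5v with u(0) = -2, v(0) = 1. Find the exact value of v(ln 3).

-621

A = [[3,0],[4,5]]; eigenvalues λ = 3, 5.
Eigenvectors: (-1,2) for λ=3, (0,1) for λ=5.
From the initial condition, c_1 = 2, c_2 = -3.
v(ln 3) = (2)(3^3)(2) + (-3)(3^5)(1) = -621.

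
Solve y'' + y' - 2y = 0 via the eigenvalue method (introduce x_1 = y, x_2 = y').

y(t) = K_1e^(-2t) + K_2e^(t)

Let x_1 = y, x_2 = y'. Then x_1' = x_2 and x_2' = 2x_1 - x_2.
A = [[0,1],[2,-1]]; det(A-λI) = λ^2 + λ - 2.
Eigenvalues λ = -2, 1 with eigenvectors (1,-2), (1,1).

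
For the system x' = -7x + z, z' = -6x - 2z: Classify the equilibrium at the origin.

stable node

A = [[-7,1],[-6,-2]]; det(A-λI) = λ^2 + 9λ + 20.
λ = -5, -4: both negative.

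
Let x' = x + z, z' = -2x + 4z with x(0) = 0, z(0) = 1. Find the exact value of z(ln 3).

A = [[1,1],[-2,4]]; eigenvalues λ = 2, 3.
Eigenvectors: (-1,-1) for λ=2, (-1,-2) for λ=3.
From the initial condition, c_1 = 1, c_2 = -1.
z(ln 3) = (1)(3^2)(-1) + (-1)(3^3)(-2) = 45.

45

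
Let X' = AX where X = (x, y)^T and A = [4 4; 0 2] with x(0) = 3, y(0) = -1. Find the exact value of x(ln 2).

A = [[4,4],[0,2]]; eigenvalues λ = 4, 2.
Eigenvectors: (-1,0) for λ=4, (-2,1) for λ=2.
From the initial condition, c_1 = -1, c_2 = -1.
x(ln 2) = (-1)(2^4)(-1) + (-1)(2^2)(-2) = 24.

24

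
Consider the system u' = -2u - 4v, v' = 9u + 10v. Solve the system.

u(t) = 2K_1e^(4t) + 2K_2te^(4t) + K_2e^(4t), v(t) = -3K_1e^(4t) - 3K_2te^(4t) - 2K_2e^(4t)

Coefficient matrix A = [[-2, -4], [9, 10]].
Characteristic polynomial det(A - λI) = λ^2 - 8λ + 16 = 0.
Single eigenvalue λ = 4 with algebraic multiplicity 2.
Eigenvector v = (2,-3); generalized eigenvector w with (A-λI)w=v is (1,-2).
General solution: e^(4t)[K_1·v + K_2·(t·v + w)].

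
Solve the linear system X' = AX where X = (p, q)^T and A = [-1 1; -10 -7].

Coefficient matrix A = [[-1, 1], [-10, -7]].
Characteristic polynomial det(A - λI) = λ^2 + 8λ + 17 = 0.
Eigenvalues λ = -4 ± i (complex conjugate pair).
For λ=-4+i: an eigenvector is (0,-1) - i(-1,3) = (0 + i, -1 - 3i).
A real fundamental pair from Re and Im of e^((-4+i)t)v: X_1 = e^(-4t)(cos(t)·(0,-1) + sin(t)·(-1,3)), X_2 = e^(-4t)(sin(t)·(0,-1) - cos(t)·(-1,3)).
General solution: C_1X_1 + C_2X_2.

p(t) = -C_1e^(-4t)sin(t) + C_2e^(-4t)cos(t), q(t) = 3C_1e^(-4t)sin(t) - C_1e^(-4t)cos(t) - C_2e^(-4t)sin(t) - 3C_2e^(-4t)cos(t)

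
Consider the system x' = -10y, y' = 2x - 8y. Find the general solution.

x(t) = 2K_1e^(-4t)sin(2t) + K_1e^(-4t)cos(2t) + K_2e^(-4t)sin(2t) - 2K_2e^(-4t)cos(2t), y(t) = K_1e^(-4t)sin(2t) - K_2e^(-4t)cos(2t)

Coefficient matrix A = [[0, -10], [2, -8]].
Characteristic polynomial det(A - λI) = λ^2 + 8λ + 20 = 0.
Eigenvalues λ = -4 ± 2i (complex conjugate pair).
For λ=-4+2i: an eigenvector is (1,0) - i(2,1) = (1 - 2i, 0 - i).
A real fundamental pair from Re and Im of e^((-4+2i)t)v: X_1 = e^(-4t)(cos(2t)·(1,0) + sin(2t)·(2,1)), X_2 = e^(-4t)(sin(2t)·(1,0) - cos(2t)·(2,1)).
General solution: K_1X_1 + K_2X_2.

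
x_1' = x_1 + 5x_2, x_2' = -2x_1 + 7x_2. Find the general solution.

Coefficient matrix A = [[1, 5], [-2, 7]].
Characteristic polynomial det(A - λI) = λ^2 - 8λ + 17 = 0.
Eigenvalues λ = 4 ± i (complex conjugate pair).
For λ=4+i: an eigenvector is (-1,-1) - i(-2,-1) = (-1 + 2i, -1 + i).
A real fundamental pair from Re and Im of e^((4+i)t)v: X_1 = e^(4t)(cos(t)·(-1,-1) + sin(t)·(-2,-1)), X_2 = e^(4t)(sin(t)·(-1,-1) - cos(t)·(-2,-1)).
General solution: c_1X_1 + c_2X_2.

x_1(t) = -2c_1e^(4t)sin(t) - c_1e^(4t)cos(t) - c_2e^(4t)sin(t) + 2c_2e^(4t)cos(t), x_2(t) = -c_1e^(4t)sin(t) - c_1e^(4t)cos(t) - c_2e^(4t)sin(t) + c_2e^(4t)cos(t)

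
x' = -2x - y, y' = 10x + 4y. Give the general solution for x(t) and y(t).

Coefficient matrix A = [[-2, -1], [10, 4]].
Characteristic polynomial det(A - λI) = λ^2 - 2λ + 2 = 0.
Eigenvalues λ = 1 ± i (complex conjugate pair).
For λ=1+i: an eigenvector is (-1,3) - i(0,-1) = (-1, 3 + i).
A real fundamental pair from Re and Im of e^((1+i)t)v: X_1 = e^(t)(cos(t)·(-1,3) + sin(t)·(0,-1)), X_2 = e^(t)(sin(t)·(-1,3) - cos(t)·(0,-1)).
General solution: K_1X_1 + K_2X_2.

x(t) = -K_1e^(t)cos(t) - K_2e^(t)sin(t), y(t) = -K_1e^(t)sin(t) + 3K_1e^(t)cos(t) + 3K_2e^(t)sin(t) + K_2e^(t)cos(t)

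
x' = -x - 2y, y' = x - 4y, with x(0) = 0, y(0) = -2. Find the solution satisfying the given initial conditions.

x(t) = 4e^(-2t) - 4e^(-3t), y(t) = 2e^(-2t) - 4e^(-3t)

Coefficient matrix A = [[-1, -2], [1, -4]].
Characteristic polynomial det(A - λI) = λ^2 + 5λ + 6 = 0.
Eigenvalues λ = -3, -2.
For λ=-3: (A-λI) row 1 is [2, -2], so an eigenvector is (1, 1).
For λ=-2: (A-λI) row 1 is [1, -2], so an eigenvector is (-2, -1).
General solution: C_1e^(-3t)(1,1) + C_2e^(-2t)(-2,-1).
Applying x(0)=0, y(0)=-2 gives C_1=-4, C_2=-2.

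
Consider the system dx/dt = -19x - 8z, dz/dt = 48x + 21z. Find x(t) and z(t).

Coefficient matrix A = [[-19, -8], [48, 21]].
Characteristic polynomial det(A - λI) = λ^2 - 2λ - 15 = 0.
Eigenvalues λ = -3, 5.
For λ=-3: (A-λI) row 1 is [-16, -8], so an eigenvector is (1, -2).
For λ=5: (A-λI) row 1 is [-24, -8], so an eigenvector is (1, -3).
General solution: K_1e^(-3t)(1,-2) + K_2e^(5t)(1,-3).

x(t) = K_1e^(-3t) + K_2e^(5t), z(t) = -2K_1e^(-3t) - 3K_2e^(5t)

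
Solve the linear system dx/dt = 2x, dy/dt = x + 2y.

Coefficient matrix A = [[2, 0], [1, 2]].
Characteristic polynomial det(A - λI) = λ^2 - 4λ + 4 = 0.
Single eigenvalue λ = 2 with algebraic multiplicity 2.
Eigenvector v = (0,-1); generalized eigenvector w with (A-λI)w=v is (-1,2).
General solution: e^(2t)[C_1·v + C_2·(t·v + w)].

x(t) = -C_2e^(2t), y(t) = -C_1e^(2t) - C_2te^(2t) + 2C_2e^(2t)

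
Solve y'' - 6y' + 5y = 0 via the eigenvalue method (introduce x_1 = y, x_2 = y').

Let x_1 = y, x_2 = y'. Then x_1' = x_2 and x_2' = -5x_1 + 6x_2.
A = [[0,1],[-5,6]]; det(A-λI) = λ^2 - 6λ + 5.
Eigenvalues λ = 1, 5 with eigenvectors (1,1), (1,5).

y(t) = K_1e^(t) + K_2e^(5t)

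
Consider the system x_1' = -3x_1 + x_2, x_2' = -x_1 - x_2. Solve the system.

x_1(t) = -C_1e^(-2t) - C_2te^(-2t) + C_2e^(-2t), x_2(t) = -C_1e^(-2t) - C_2te^(-2t)

Coefficient matrix A = [[-3, 1], [-1, -1]].
Characteristic polynomial det(A - λI) = λ^2 + 4λ + 4 = 0.
Single eigenvalue λ = -2 with algebraic multiplicity 2.
Eigenvector v = (-1,-1); generalized eigenvector w with (A-λI)w=v is (1,0).
General solution: e^(-2t)[C_1·v + C_2·(t·v + w)].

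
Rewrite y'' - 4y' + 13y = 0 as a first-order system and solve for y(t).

y(t) = K_1e^(2t)cos(3t) + K_2e^(2t)sin(3t)

Let x_1 = y, x_2 = y'. Then x_1' = x_2 and x_2' = -13x_1 + 4x_2.
A = [[0,1],[-13,4]]; det(A-λI) = λ^2 - 4λ + 13.
Eigenvalues λ = 2 ± 3i.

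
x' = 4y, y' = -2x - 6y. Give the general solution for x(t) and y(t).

x(t) = -2c_1e^(-2t) - c_2e^(-4t), y(t) = c_1e^(-2t) + c_2e^(-4t)

Coefficient matrix A = [[0, 4], [-2, -6]].
Characteristic polynomial det(A - λI) = λ^2 + 6λ + 8 = 0.
Eigenvalues λ = -2, -4.
For λ=-2: (A-λI) row 1 is [2, 4], so an eigenvector is (-2, 1).
For λ=-4: (A-λI) row 1 is [4, 4], so an eigenvector is (-1, 1).
General solution: c_1e^(-2t)(-2,1) + c_2e^(-4t)(-1,1).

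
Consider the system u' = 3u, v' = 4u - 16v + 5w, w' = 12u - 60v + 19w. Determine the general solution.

u(t) = c_1e^(3t), v(t) = c_1e^(3t) + c_2e^(4t) + c_3e^(-t), w(t) = 3c_1e^(3t) + 4c_2e^(4t) + 3c_3e^(-t)

Coefficient matrix A = [[3, 0, 0], [4, -16, 5], [12, -60, 19]].
det(A - λI) = 0 gives eigenvalues λ = 3, 4, -1.
For λ=3: eigenvector (1,1,3).
For λ=4: eigenvector (0,1,4).
For λ=-1: eigenvector (0,1,3).
General solution: c_1e^(3t)(1,1,3) + c_2e^(4t)(0,1,4) + c_3e^(-t)(0,1,3).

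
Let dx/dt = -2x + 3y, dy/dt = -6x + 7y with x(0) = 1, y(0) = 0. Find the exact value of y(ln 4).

A = [[-2,3],[-6,7]]; eigenvalues λ = 1, 4.
Eigenvectors: (1,1) for λ=1, (-1,-2) for λ=4.
From the initial condition, c_1 = 2, c_2 = 1.
y(ln 4) = (2)(4^1)(1) + (1)(4^4)(-2) = -504.

-504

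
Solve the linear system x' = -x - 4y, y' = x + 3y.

Coefficient matrix A = [[-1, -4], [1, 3]].
Characteristic polynomial det(A - λI) = λ^2 - 2λ + 1 = 0.
Single eigenvalue λ = 1 with algebraic multiplicity 2.
Eigenvector v = (2,-1); generalized eigenvector w with (A-λI)w=v is (-1,0).
General solution: e^(t)[C_1·v + C_2·(t·v + w)].

x(t) = 2C_1e^(t) + 2C_2te^(t) - C_2e^(t), y(t) = -C_1e^(t) - C_2te^(t)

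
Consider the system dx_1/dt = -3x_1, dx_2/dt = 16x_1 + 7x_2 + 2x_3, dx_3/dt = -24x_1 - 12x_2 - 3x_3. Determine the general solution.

x_1(t) = C_3e^(-3t), x_2(t) = -C_1e^(t) + C_2e^(3t) - 2C_3e^(-3t), x_3(t) = 3C_1e^(t) - 2C_2e^(3t) + 2C_3e^(-3t)

Coefficient matrix A = [[-3, 0, 0], [16, 7, 2], [-24, -12, -3]].
det(A - λI) = 0 gives eigenvalues λ = 1, 3, -3.
For λ=1: eigenvector (0,-1,3).
For λ=3: eigenvector (0,1,-2).
For λ=-3: eigenvector (1,-2,2).
General solution: C_1e^(t)(0,-1,3) + C_2e^(3t)(0,1,-2) + C_3e^(-3t)(1,-2,2).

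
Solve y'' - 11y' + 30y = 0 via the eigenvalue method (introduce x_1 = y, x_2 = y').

Let x_1 = y, x_2 = y'. Then x_1' = x_2 and x_2' = -30x_1 + 11x_2.
A = [[0,1],[-30,11]]; det(A-λI) = λ^2 - 11λ + 30.
Eigenvalues λ = 6, 5 with eigenvectors (1,6), (1,5).

y(t) = c_1e^(6t) + c_2e^(5t)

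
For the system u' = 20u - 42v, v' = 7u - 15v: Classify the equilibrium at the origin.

saddle

A = [[20,-42],[7,-15]]; det(A-λI) = λ^2 - 5λ - 6.
λ = 6, -1: opposite signs.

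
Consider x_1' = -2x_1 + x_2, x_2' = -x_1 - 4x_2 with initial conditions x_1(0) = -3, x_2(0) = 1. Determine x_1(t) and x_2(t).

Coefficient matrix A = [[-2, 1], [-1, -4]].
Characteristic polynomial det(A - λI) = λ^2 + 6λ + 9 = 0.
Single eigenvalue λ = -3 with algebraic multiplicity 2.
Eigenvector v = (-1,1); generalized eigenvector w with (A-λI)w=v is (-3,2).
General solution: e^(-3t)[c_1·v + c_2·(t·v + w)].
Applying x_1(0)=-3, x_2(0)=1 gives c_1=-3, c_2=2.

x_1(t) = -2te^(-3t) - 3e^(-3t), x_2(t) = 2te^(-3t) + e^(-3t)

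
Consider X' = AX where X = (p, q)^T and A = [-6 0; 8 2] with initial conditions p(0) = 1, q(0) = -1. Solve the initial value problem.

Coefficient matrix A = [[-6, 0], [8, 2]].
Characteristic polynomial det(A - λI) = λ^2 + 4λ - 12 = 0.
Eigenvalues λ = -6, 2.
For λ=-6: (A-λI) row 2 is [8, 8], so an eigenvector is (1, -1).
For λ=2: (A-λI) row 1 is [-8, 0], so an eigenvector is (0, -1).
General solution: C_1e^(-6t)(1,-1) + C_2e^(2t)(0,-1).
Applying p(0)=1, q(0)=-1 gives C_1=1, C_2=0.

p(t) = e^(-6t), q(t) = -e^(-6t)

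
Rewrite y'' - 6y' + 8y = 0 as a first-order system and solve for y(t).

y(t) = c_1e^(4t) + c_2e^(2t)

Let x_1 = y, x_2 = y'. Then x_1' = x_2 and x_2' = -8x_1 + 6x_2.
A = [[0,1],[-8,6]]; det(A-λI) = λ^2 - 6λ + 8.
Eigenvalues λ = 4, 2 with eigenvectors (1,4), (1,2).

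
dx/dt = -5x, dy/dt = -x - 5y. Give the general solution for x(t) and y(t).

x(t) = K_2e^(-5t), y(t) = -K_1e^(-5t) - K_2te^(-5t) - K_2e^(-5t)

Coefficient matrix A = [[-5, 0], [-1, -5]].
Characteristic polynomial det(A - λI) = λ^2 + 10λ + 25 = 0.
Single eigenvalue λ = -5 with algebraic multiplicity 2.
Eigenvector v = (0,-1); generalized eigenvector w with (A-λI)w=v is (1,-1).
General solution: e^(-5t)[K_1·v + K_2·(t·v + w)].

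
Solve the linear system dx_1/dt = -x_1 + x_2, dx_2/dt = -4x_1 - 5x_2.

Coefficient matrix A = [[-1, 1], [-4, -5]].
Characteristic polynomial det(A - λI) = λ^2 + 6λ + 9 = 0.
Single eigenvalue λ = -3 with algebraic multiplicity 2.
Eigenvector v = (-1,2); generalized eigenvector w with (A-λI)w=v is (-1,1).
General solution: e^(-3t)[c_1·v + c_2·(t·v + w)].

x_1(t) = -c_1e^(-3t) - c_2te^(-3t) - c_2e^(-3t), x_2(t) = 2c_1e^(-3t) + 2c_2te^(-3t) + c_2e^(-3t)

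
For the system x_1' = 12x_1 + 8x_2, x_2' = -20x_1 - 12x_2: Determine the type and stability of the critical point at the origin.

center

A = [[12,8],[-20,-12]]; det(A-λI) = λ^2 + 16.
λ = 0 ± 4i: zero real part.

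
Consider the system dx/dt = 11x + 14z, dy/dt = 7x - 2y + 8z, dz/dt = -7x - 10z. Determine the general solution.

x(t) = K_1e^(-3t) + 2K_2e^(4t), y(t) = K_1e^(-3t) + K_2e^(4t) + K_3e^(-2t), z(t) = -K_1e^(-3t) - K_2e^(4t)

Coefficient matrix A = [[11, 0, 14], [7, -2, 8], [-7, 0, -10]].
det(A - λI) = 0 gives eigenvalues λ = -3, 4, -2.
For λ=-3: eigenvector (1,1,-1).
For λ=4: eigenvector (2,1,-1).
For λ=-2: eigenvector (0,1,0).
General solution: K_1e^(-3t)(1,1,-1) + K_2e^(4t)(2,1,-1) + K_3e^(-2t)(0,1,0).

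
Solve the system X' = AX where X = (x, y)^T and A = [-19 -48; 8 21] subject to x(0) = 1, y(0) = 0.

Coefficient matrix A = [[-19, -48], [8, 21]].
Characteristic polynomial det(A - λI) = λ^2 - 2λ - 15 = 0.
Eigenvalues λ = 5, -3.
For λ=5: (A-λI) row 1 is [-24, -48], so an eigenvector is (2, -1).
For λ=-3: (A-λI) row 1 is [-16, -48], so an eigenvector is (-3, 1).
General solution: c_1e^(5t)(2,-1) + c_2e^(-3t)(-3,1).
Applying x(0)=1, y(0)=0 gives c_1=-1, c_2=-1.

x(t) = -2e^(5t) + 3e^(-3t), y(t) = e^(5t) - e^(-3t)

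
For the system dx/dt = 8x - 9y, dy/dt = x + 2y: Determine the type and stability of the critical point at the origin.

A = [[8,-9],[1,2]]; det(A-λI) = λ^2 - 10λ + 25.
repeated λ = 5 with a single eigenvector.

unstable improper node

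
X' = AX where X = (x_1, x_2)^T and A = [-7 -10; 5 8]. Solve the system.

x_1(t) = -2K_1e^(-2t) - K_2e^(3t), x_2(t) = K_1e^(-2t) + K_2e^(3t)

Coefficient matrix A = [[-7, -10], [5, 8]].
Characteristic polynomial det(A - λI) = λ^2 - λ - 6 = 0.
Eigenvalues λ = -2, 3.
For λ=-2: (A-λI) row 1 is [-5, -10], so an eigenvector is (-2, 1).
For λ=3: (A-λI) row 1 is [-10, -10], so an eigenvector is (-1, 1).
General solution: K_1e^(-2t)(-2,1) + K_2e^(3t)(-1,1).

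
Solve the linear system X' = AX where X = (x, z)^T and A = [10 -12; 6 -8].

Coefficient matrix A = [[10, -12], [6, -8]].
Characteristic polynomial det(A - λI) = λ^2 - 2λ - 8 = 0.
Eigenvalues λ = -2, 4.
For λ=-2: (A-λI) row 1 is [12, -12], so an eigenvector is (-1, -1).
For λ=4: (A-λI) row 1 is [6, -12], so an eigenvector is (2, 1).
General solution: c_1e^(-2t)(-1,-1) + c_2e^(4t)(2,1).

x(t) = -c_1e^(-2t) + 2c_2e^(4t), z(t) = -c_1e^(-2t) + c_2e^(4t)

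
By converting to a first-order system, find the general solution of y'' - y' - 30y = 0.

y(t) = c_1e^(-5t) + c_2e^(6t)

Let x_1 = y, x_2 = y'. Then x_1' = x_2 and x_2' = 30x_1 + x_2.
A = [[0,1],[30,1]]; det(A-λI) = λ^2 - λ - 30.
Eigenvalues λ = -5, 6 with eigenvectors (1,-5), (1,6).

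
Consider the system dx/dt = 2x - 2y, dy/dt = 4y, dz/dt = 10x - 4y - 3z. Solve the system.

x(t) = C_1e^(2t) - C_3e^(4t), y(t) = C_3e^(4t), z(t) = 2C_1e^(2t) + C_2e^(-3t) - 2C_3e^(4t)

Coefficient matrix A = [[2, -2, 0], [0, 4, 0], [10, -4, -3]].
det(A - λI) = 0 gives eigenvalues λ = 2, -3, 4.
For λ=2: eigenvector (1,0,2).
For λ=-3: eigenvector (0,0,1).
For λ=4: eigenvector (-1,1,-2).
General solution: C_1e^(2t)(1,0,2) + C_2e^(-3t)(0,0,1) + C_3e^(4t)(-1,1,-2).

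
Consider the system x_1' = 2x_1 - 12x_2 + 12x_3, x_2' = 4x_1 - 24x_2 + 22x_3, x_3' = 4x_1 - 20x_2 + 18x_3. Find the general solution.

Coefficient matrix A = [[2, -12, 12], [4, -24, 22], [4, -20, 18]].
det(A - λI) = 0 gives eigenvalues λ = -2, -4, 2.
For λ=-2: eigenvector (0,1,1).
For λ=-4: eigenvector (2,7,6).
For λ=2: eigenvector (1,1,1).
General solution: c_1e^(-2t)(0,1,1) + c_2e^(-4t)(2,7,6) + c_3e^(2t)(1,1,1).

x_1(t) = 2c_2e^(-4t) + c_3e^(2t), x_2(t) = c_1e^(-2t) + 7c_2e^(-4t) + c_3e^(2t), x_3(t) = c_1e^(-2t) + 6c_2e^(-4t) + c_3e^(2t)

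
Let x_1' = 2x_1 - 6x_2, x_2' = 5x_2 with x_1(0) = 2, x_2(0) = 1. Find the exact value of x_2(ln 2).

A = [[2,-6],[0,5]]; eigenvalues λ = 5, 2.
Eigenvectors: (2,-1) for λ=5, (1,0) for λ=2.
From the initial condition, c_1 = -1, c_2 = 4.
x_2(ln 2) = (-1)(2^5)(-1) + (4)(2^2)(0) = 32.

32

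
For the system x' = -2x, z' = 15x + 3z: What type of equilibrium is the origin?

saddle

A = [[-2,0],[15,3]]; det(A-λI) = λ^2 - λ - 6.
λ = 3, -2: opposite signs.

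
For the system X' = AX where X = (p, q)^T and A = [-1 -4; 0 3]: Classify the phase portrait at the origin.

A = [[-1,-4],[0,3]]; det(A-λI) = λ^2 - 2λ - 3.
λ = 3, -1: opposite signs.

saddle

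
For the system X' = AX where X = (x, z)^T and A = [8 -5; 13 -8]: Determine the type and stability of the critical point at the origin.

A = [[8,-5],[13,-8]]; det(A-λI) = λ^2 + 1.
λ = 0 ± i: zero real part.

center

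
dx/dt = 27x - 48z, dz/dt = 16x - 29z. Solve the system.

x(t) = -3K_1e^(-5t) - 2K_2e^(3t), z(t) = -2K_1e^(-5t) - K_2e^(3t)

Coefficient matrix A = [[27, -48], [16, -29]].
Characteristic polynomial det(A - λI) = λ^2 + 2λ - 15 = 0.
Eigenvalues λ = -5, 3.
For λ=-5: (A-λI) row 1 is [32, -48], so an eigenvector is (-3, -2).
For λ=3: (A-λI) row 1 is [24, -48], so an eigenvector is (-2, -1).
General solution: K_1e^(-5t)(-3,-2) + K_2e^(3t)(-2,-1).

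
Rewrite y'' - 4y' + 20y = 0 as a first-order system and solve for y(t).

y(t) = c_1e^(2t)cos(4t) + c_2e^(2t)sin(4t)

Let x_1 = y, x_2 = y'. Then x_1' = x_2 and x_2' = -20x_1 + 4x_2.
A = [[0,1],[-20,4]]; det(A-λI) = λ^2 - 4λ + 20.
Eigenvalues λ = 2 ± 4i.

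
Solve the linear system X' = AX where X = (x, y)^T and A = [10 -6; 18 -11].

x(t) = C_1e^(-2t) - 2C_2e^(t), y(t) = 2C_1e^(-2t) - 3C_2e^(t)

Coefficient matrix A = [[10, -6], [18, -11]].
Characteristic polynomial det(A - λI) = λ^2 + λ - 2 = 0.
Eigenvalues λ = -2, 1.
For λ=-2: (A-λI) row 1 is [12, -6], so an eigenvector is (1, 2).
For λ=1: (A-λI) row 1 is [9, -6], so an eigenvector is (-2, -3).
General solution: C_1e^(-2t)(1,2) + C_2e^(t)(-2,-3).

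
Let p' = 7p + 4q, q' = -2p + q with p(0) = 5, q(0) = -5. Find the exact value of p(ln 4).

A = [[7,4],[-2,1]]; eigenvalues λ = 3, 5.
Eigenvectors: (1,-1) for λ=3, (-2,1) for λ=5.
From the initial condition, c_1 = 5, c_2 = 0.
p(ln 4) = (5)(4^3)(1) + (0)(4^5)(-2) = 320.

320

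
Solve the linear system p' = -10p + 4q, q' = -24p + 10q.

Coefficient matrix A = [[-10, 4], [-24, 10]].
Characteristic polynomial det(A - λI) = λ^2 - 4 = 0.
Eigenvalues λ = 2, -2.
For λ=2: (A-λI) row 1 is [-12, 4], so an eigenvector is (-1, -3).
For λ=-2: (A-λI) row 1 is [-8, 4], so an eigenvector is (1, 2).
General solution: K_1e^(2t)(-1,-3) + K_2e^(-2t)(1,2).

p(t) = -K_1e^(2t) + K_2e^(-2t), q(t) = -3K_1e^(2t) + 2K_2e^(-2t)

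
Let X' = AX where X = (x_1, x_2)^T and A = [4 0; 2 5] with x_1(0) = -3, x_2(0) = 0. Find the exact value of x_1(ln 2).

A = [[4,0],[2,5]]; eigenvalues λ = 5, 4.
Eigenvectors: (0,-1) for λ=5, (1,-2) for λ=4.
From the initial condition, c_1 = 6, c_2 = -3.
x_1(ln 2) = (6)(2^5)(0) + (-3)(2^4)(1) = -48.

-48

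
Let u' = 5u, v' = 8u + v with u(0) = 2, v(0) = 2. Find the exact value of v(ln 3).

966

A = [[5,0],[8,1]]; eigenvalues λ = 5, 1.
Eigenvectors: (-1,-2) for λ=5, (0,-1) for λ=1.
From the initial condition, c_1 = -2, c_2 = 2.
v(ln 3) = (-2)(3^5)(-2) + (2)(3^1)(-1) = 966.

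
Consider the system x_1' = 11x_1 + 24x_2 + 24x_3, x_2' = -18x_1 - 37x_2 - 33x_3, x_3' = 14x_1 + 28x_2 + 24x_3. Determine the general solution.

x_1(t) = 3K_2e^(3t) - 2K_3e^(-t), x_2(t) = K_1e^(-4t) - 3K_2e^(3t) + K_3e^(-t), x_3(t) = -K_1e^(-4t) + 2K_2e^(3t)

Coefficient matrix A = [[11, 24, 24], [-18, -37, -33], [14, 28, 24]].
det(A - λI) = 0 gives eigenvalues λ = -4, 3, -1.
For λ=-4: eigenvector (0,1,-1).
For λ=3: eigenvector (3,-3,2).
For λ=-1: eigenvector (-2,1,0).
General solution: K_1e^(-4t)(0,1,-1) + K_2e^(3t)(3,-3,2) + K_3e^(-t)(-2,1,0).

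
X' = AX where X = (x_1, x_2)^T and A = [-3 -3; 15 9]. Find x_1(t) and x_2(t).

x_1(t) = -C_1e^(3t)sin(3t) + C_2e^(3t)cos(3t), x_2(t) = 2C_1e^(3t)sin(3t) + C_1e^(3t)cos(3t) + C_2e^(3t)sin(3t) - 2C_2e^(3t)cos(3t)

Coefficient matrix A = [[-3, -3], [15, 9]].
Characteristic polynomial det(A - λI) = λ^2 - 6λ + 18 = 0.
Eigenvalues λ = 3 ± 3i (complex conjugate pair).
For λ=3+3i: an eigenvector is (0,1) - i(-1,2) = (0 + i, 1 - 2i).
A real fundamental pair from Re and Im of e^((3+3i)t)v: X_1 = e^(3t)(cos(3t)·(0,1) + sin(3t)·(-1,2)), X_2 = e^(3t)(sin(3t)·(0,1) - cos(3t)·(-1,2)).
General solution: C_1X_1 + C_2X_2.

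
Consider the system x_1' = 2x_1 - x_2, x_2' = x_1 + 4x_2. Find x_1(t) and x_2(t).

x_1(t) = c_1e^(3t) + c_2te^(3t) - 3c_2e^(3t), x_2(t) = -c_1e^(3t) - c_2te^(3t) + 2c_2e^(3t)

Coefficient matrix A = [[2, -1], [1, 4]].
Characteristic polynomial det(A - λI) = λ^2 - 6λ + 9 = 0.
Single eigenvalue λ = 3 with algebraic multiplicity 2.
Eigenvector v = (1,-1); generalized eigenvector w with (A-λI)w=v is (-3,2).
General solution: e^(3t)[c_1·v + c_2·(t·v + w)].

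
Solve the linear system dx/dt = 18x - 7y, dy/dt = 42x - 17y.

Coefficient matrix A = [[18, -7], [42, -17]].
Characteristic polynomial det(A - λI) = λ^2 - λ - 12 = 0.
Eigenvalues λ = 4, -3.
For λ=4: (A-λI) row 1 is [14, -7], so an eigenvector is (-1, -2).
For λ=-3: (A-λI) row 1 is [21, -7], so an eigenvector is (1, 3).
General solution: K_1e^(4t)(-1,-2) + K_2e^(-3t)(1,3).

x(t) = -K_1e^(4t) + K_2e^(-3t), y(t) = -2K_1e^(4t) + 3K_2e^(-3t)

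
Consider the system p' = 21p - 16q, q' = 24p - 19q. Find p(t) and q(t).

p(t) = -2K_1e^(-3t) + K_2e^(5t), q(t) = -3K_1e^(-3t) + K_2e^(5t)

Coefficient matrix A = [[21, -16], [24, -19]].
Characteristic polynomial det(A - λI) = λ^2 - 2λ - 15 = 0.
Eigenvalues λ = -3, 5.
For λ=-3: (A-λI) row 1 is [24, -16], so an eigenvector is (-2, -3).
For λ=5: (A-λI) row 1 is [16, -16], so an eigenvector is (1, 1).
General solution: K_1e^(-3t)(-2,-3) + K_2e^(5t)(1,1).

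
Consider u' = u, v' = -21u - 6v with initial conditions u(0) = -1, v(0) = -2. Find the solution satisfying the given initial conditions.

Coefficient matrix A = [[1, 0], [-21, -6]].
Characteristic polynomial det(A - λI) = λ^2 + 5λ - 6 = 0.
Eigenvalues λ = 1, -6.
For λ=1: (A-λI) row 2 is [-21, -7], so an eigenvector is (1, -3).
For λ=-6: (A-λI) row 1 is [7, 0], so an eigenvector is (0, -1).
General solution: C_1e^(t)(1,-3) + C_2e^(-6t)(0,-1).
Applying u(0)=-1, v(0)=-2 gives C_1=-1, C_2=5.

u(t) = -e^(t), v(t) = 3e^(t) - 5e^(-6t)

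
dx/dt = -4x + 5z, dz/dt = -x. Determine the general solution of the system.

Coefficient matrix A = [[-4, 5], [-1, 0]].
Characteristic polynomial det(A - λI) = λ^2 + 4λ + 5 = 0.
Eigenvalues λ = -2 ± i (complex conjugate pair).
For λ=-2+i: an eigenvector is (-2,-1) - i(-1,0) = (-2 + i, -1).
A real fundamental pair from Re and Im of e^((-2+i)t)v: X_1 = e^(-2t)(cos(t)·(-2,-1) + sin(t)·(-1,0)), X_2 = e^(-2t)(sin(t)·(-2,-1) - cos(t)·(-1,0)).
General solution: C_1X_1 + C_2X_2.

x(t) = -C_1e^(-2t)sin(t) - 2C_1e^(-2t)cos(t) - 2C_2e^(-2t)sin(t) + C_2e^(-2t)cos(t), z(t) = -C_1e^(-2t)cos(t) - C_2e^(-2t)sin(t)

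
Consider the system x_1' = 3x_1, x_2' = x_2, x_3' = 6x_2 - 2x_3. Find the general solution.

Coefficient matrix A = [[3, 0, 0], [0, 1, 0], [0, 6, -2]].
det(A - λI) = 0 gives eigenvalues λ = -2, 1, 3.
For λ=-2: eigenvector (0,0,1).
For λ=1: eigenvector (0,1,2).
For λ=3: eigenvector (1,0,0).
General solution: K_1e^(-2t)(0,0,1) + K_2e^(t)(0,1,2) + K_3e^(3t)(1,0,0).

x_1(t) = K_3e^(3t), x_2(t) = K_2e^(t), x_3(t) = K_1e^(-2t) + 2K_2e^(t)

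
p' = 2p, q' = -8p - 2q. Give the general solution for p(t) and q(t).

p(t) = -K_2e^(2t), q(t) = -K_1e^(-2t) + 2K_2e^(2t)

Coefficient matrix A = [[2, 0], [-8, -2]].
Characteristic polynomial det(A - λI) = λ^2 - 4 = 0.
Eigenvalues λ = -2, 2.
For λ=-2: (A-λI) row 1 is [4, 0], so an eigenvector is (0, -1).
For λ=2: (A-λI) row 2 is [-8, -4], so an eigenvector is (-1, 2).
General solution: K_1e^(-2t)(0,-1) + K_2e^(2t)(-1,2).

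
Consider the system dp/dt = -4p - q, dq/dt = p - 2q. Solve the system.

p(t) = C_1e^(-3t) + C_2te^(-3t) + C_2e^(-3t), q(t) = -C_1e^(-3t) - C_2te^(-3t) - 2C_2e^(-3t)

Coefficient matrix A = [[-4, -1], [1, -2]].
Characteristic polynomial det(A - λI) = λ^2 + 6λ + 9 = 0.
Single eigenvalue λ = -3 with algebraic multiplicity 2.
Eigenvector v = (1,-1); generalized eigenvector w with (A-λI)w=v is (1,-2).
General solution: e^(-3t)[C_1·v + C_2·(t·v + w)].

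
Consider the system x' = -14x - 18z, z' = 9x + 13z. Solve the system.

x(t) = 2K_1e^(-5t) - K_2e^(4t), z(t) = -K_1e^(-5t) + K_2e^(4t)

Coefficient matrix A = [[-14, -18], [9, 13]].
Characteristic polynomial det(A - λI) = λ^2 + λ - 20 = 0.
Eigenvalues λ = -5, 4.
For λ=-5: (A-λI) row 1 is [-9, -18], so an eigenvector is (2, -1).
For λ=4: (A-λI) row 1 is [-18, -18], so an eigenvector is (-1, 1).
General solution: K_1e^(-5t)(2,-1) + K_2e^(4t)(-1,1).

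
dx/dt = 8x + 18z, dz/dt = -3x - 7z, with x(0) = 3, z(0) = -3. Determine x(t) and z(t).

Coefficient matrix A = [[8, 18], [-3, -7]].
Characteristic polynomial det(A - λI) = λ^2 - λ - 2 = 0.
Eigenvalues λ = 2, -1.
For λ=2: (A-λI) row 1 is [6, 18], so an eigenvector is (3, -1).
For λ=-1: (A-λI) row 1 is [9, 18], so an eigenvector is (-2, 1).
General solution: K_1e^(2t)(3,-1) + K_2e^(-t)(-2,1).
Applying x(0)=3, z(0)=-3 gives K_1=-3, K_2=-6.

x(t) = -9e^(2t) + 12e^(-t), z(t) = 3e^(2t) - 6e^(-t)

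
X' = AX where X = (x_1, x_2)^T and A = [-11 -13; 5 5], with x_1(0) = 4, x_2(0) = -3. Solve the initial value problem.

x_1(t) = 7e^(-3t)sin(t) + 4e^(-3t)cos(t), x_2(t) = -4e^(-3t)sin(t) - 3e^(-3t)cos(t)

Coefficient matrix A = [[-11, -13], [5, 5]].
Characteristic polynomial det(A - λI) = λ^2 + 6λ + 10 = 0.
Eigenvalues λ = -3 ± i (complex conjugate pair).
For λ=-3+i: an eigenvector is (-2,1) - i(3,-2) = (-2 - 3i, 1 + 2i).
A real fundamental pair from Re and Im of e^((-3+i)t)v: X_1 = e^(-3t)(cos(t)·(-2,1) + sin(t)·(3,-2)), X_2 = e^(-3t)(sin(t)·(-2,1) - cos(t)·(3,-2)).
General solution: K_1X_1 + K_2X_2.
Applying x_1(0)=4, x_2(0)=-3 gives K_1=1, K_2=-2.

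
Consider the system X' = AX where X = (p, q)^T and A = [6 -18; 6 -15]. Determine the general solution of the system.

Coefficient matrix A = [[6, -18], [6, -15]].
Characteristic polynomial det(A - λI) = λ^2 + 9λ + 18 = 0.
Eigenvalues λ = -3, -6.
For λ=-3: (A-λI) row 1 is [9, -18], so an eigenvector is (-2, -1).
For λ=-6: (A-λI) row 1 is [12, -18], so an eigenvector is (-3, -2).
General solution: C_1e^(-3t)(-2,-1) + C_2e^(-6t)(-3,-2).

p(t) = -2C_1e^(-3t) - 3C_2e^(-6t), q(t) = -C_1e^(-3t) - 2C_2e^(-6t)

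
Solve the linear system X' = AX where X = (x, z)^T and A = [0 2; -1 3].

x(t) = -C_1e^(2t) - 2C_2e^(t), z(t) = -C_1e^(2t) - C_2e^(t)

Coefficient matrix A = [[0, 2], [-1, 3]].
Characteristic polynomial det(A - λI) = λ^2 - 3λ + 2 = 0.
Eigenvalues λ = 2, 1.
For λ=2: (A-λI) row 1 is [-2, 2], so an eigenvector is (-1, -1).
For λ=1: (A-λI) row 1 is [-1, 2], so an eigenvector is (-2, -1).
General solution: C_1e^(2t)(-1,-1) + C_2e^(t)(-2,-1).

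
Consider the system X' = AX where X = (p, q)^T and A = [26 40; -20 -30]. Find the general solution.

p(t) = -3C_1e^(-2t)sin(4t) + C_1e^(-2t)cos(4t) + C_2e^(-2t)sin(4t) + 3C_2e^(-2t)cos(4t), q(t) = 2C_1e^(-2t)sin(4t) - C_1e^(-2t)cos(4t) - C_2e^(-2t)sin(4t) - 2C_2e^(-2t)cos(4t)

Coefficient matrix A = [[26, 40], [-20, -30]].
Characteristic polynomial det(A - λI) = λ^2 + 4λ + 20 = 0.
Eigenvalues λ = -2 ± 4i (complex conjugate pair).
For λ=-2+4i: an eigenvector is (1,-1) - i(-3,2) = (1 + 3i, -1 - 2i).
A real fundamental pair from Re and Im of e^((-2+4i)t)v: X_1 = e^(-2t)(cos(4t)·(1,-1) + sin(4t)·(-3,2)), X_2 = e^(-2t)(sin(4t)·(1,-1) - cos(4t)·(-3,2)).
General solution: C_1X_1 + C_2X_2.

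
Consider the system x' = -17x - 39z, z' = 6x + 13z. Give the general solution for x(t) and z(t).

Coefficient matrix A = [[-17, -39], [6, 13]].
Characteristic polynomial det(A - λI) = λ^2 + 4λ + 13 = 0.
Eigenvalues λ = -2 ± 3i (complex conjugate pair).
For λ=-2+3i: an eigenvector is (3,-1) - i(-2,1) = (3 + 2i, -1 - i).
A real fundamental pair from Re and Im of e^((-2+3i)t)v: X_1 = e^(-2t)(cos(3t)·(3,-1) + sin(3t)·(-2,1)), X_2 = e^(-2t)(sin(3t)·(3,-1) - cos(3t)·(-2,1)).
General solution: C_1X_1 + C_2X_2.

x(t) = -2C_1e^(-2t)sin(3t) + 3C_1e^(-2t)cos(3t) + 3C_2e^(-2t)sin(3t) + 2C_2e^(-2t)cos(3t), z(t) = C_1e^(-2t)sin(3t) - C_1e^(-2t)cos(3t) - C_2e^(-2t)sin(3t) - C_2e^(-2t)cos(3t)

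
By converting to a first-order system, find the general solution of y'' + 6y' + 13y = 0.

y(t) = C_1e^(-3t)cos(2t) + C_2e^(-3t)sin(2t)

Let x_1 = y, x_2 = y'. Then x_1' = x_2 and x_2' = -13x_1 - 6x_2.
A = [[0,1],[-13,-6]]; det(A-λI) = λ^2 + 6λ + 13.
Eigenvalues λ = -3 ± 2i.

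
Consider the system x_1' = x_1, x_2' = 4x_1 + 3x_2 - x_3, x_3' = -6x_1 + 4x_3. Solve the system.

x_1(t) = C_2e^(t), x_2(t) = C_1e^(3t) - C_2e^(t) - C_3e^(4t), x_3(t) = 2C_2e^(t) + C_3e^(4t)

Coefficient matrix A = [[1, 0, 0], [4, 3, -1], [-6, 0, 4]].
det(A - λI) = 0 gives eigenvalues λ = 3, 1, 4.
For λ=3: eigenvector (0,1,0).
For λ=1: eigenvector (1,-1,2).
For λ=4: eigenvector (0,-1,1).
General solution: C_1e^(3t)(0,1,0) + C_2e^(t)(1,-1,2) + C_3e^(4t)(0,-1,1).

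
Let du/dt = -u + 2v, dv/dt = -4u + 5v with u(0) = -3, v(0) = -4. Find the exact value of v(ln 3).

-60

A = [[-1,2],[-4,5]]; eigenvalues λ = 1, 3.
Eigenvectors: (1,1) for λ=1, (-1,-2) for λ=3.
From the initial condition, c_1 = -2, c_2 = 1.
v(ln 3) = (-2)(3^1)(1) + (1)(3^3)(-2) = -60.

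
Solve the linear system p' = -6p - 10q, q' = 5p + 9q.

Coefficient matrix A = [[-6, -10], [5, 9]].
Characteristic polynomial det(A - λI) = λ^2 - 3λ - 4 = 0.
Eigenvalues λ = -1, 4.
For λ=-1: (A-λI) row 1 is [-5, -10], so an eigenvector is (-2, 1).
For λ=4: (A-λI) row 1 is [-10, -10], so an eigenvector is (-1, 1).
General solution: c_1e^(-t)(-2,1) + c_2e^(4t)(-1,1).

p(t) = -2c_1e^(-t) - c_2e^(4t), q(t) = c_1e^(-t) + c_2e^(4t)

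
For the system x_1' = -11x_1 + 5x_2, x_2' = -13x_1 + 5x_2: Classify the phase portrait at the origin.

stable spiral

A = [[-11,5],[-13,5]]; det(A-λI) = λ^2 + 6λ + 10.
λ = -3 ± i: negative real part.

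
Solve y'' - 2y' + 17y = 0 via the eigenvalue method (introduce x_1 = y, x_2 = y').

Let x_1 = y, x_2 = y'. Then x_1' = x_2 and x_2' = -17x_1 + 2x_2.
A = [[0,1],[-17,2]]; det(A-λI) = λ^2 - 2λ + 17.
Eigenvalues λ = 1 ± 4i.

y(t) = c_1e^(t)cos(4t) + c_2e^(t)sin(4t)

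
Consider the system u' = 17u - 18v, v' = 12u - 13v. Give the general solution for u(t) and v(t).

u(t) = 3c_1e^(5t) - c_2e^(-t), v(t) = 2c_1e^(5t) - c_2e^(-t)

Coefficient matrix A = [[17, -18], [12, -13]].
Characteristic polynomial det(A - λI) = λ^2 - 4λ - 5 = 0.
Eigenvalues λ = 5, -1.
For λ=5: (A-λI) row 1 is [12, -18], so an eigenvector is (3, 2).
For λ=-1: (A-λI) row 1 is [18, -18], so an eigenvector is (-1, -1).
General solution: c_1e^(5t)(3,2) + c_2e^(-t)(-1,-1).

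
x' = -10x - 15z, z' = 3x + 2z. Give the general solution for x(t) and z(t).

x(t) = c_1e^(-4t)sin(3t) + 2c_1e^(-4t)cos(3t) + 2c_2e^(-4t)sin(3t) - c_2e^(-4t)cos(3t), z(t) = -c_1e^(-4t)cos(3t) - c_2e^(-4t)sin(3t)

Coefficient matrix A = [[-10, -15], [3, 2]].
Characteristic polynomial det(A - λI) = λ^2 + 8λ + 25 = 0.
Eigenvalues λ = -4 ± 3i (complex conjugate pair).
For λ=-4+3i: an eigenvector is (2,-1) - i(1,0) = (2 - i, -1).
A real fundamental pair from Re and Im of e^((-4+3i)t)v: X_1 = e^(-4t)(cos(3t)·(2,-1) + sin(3t)·(1,0)), X_2 = e^(-4t)(sin(3t)·(2,-1) - cos(3t)·(1,0)).
General solution: c_1X_1 + c_2X_2.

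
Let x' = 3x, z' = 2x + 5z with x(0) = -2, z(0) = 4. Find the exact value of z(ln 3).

540

A = [[3,0],[2,5]]; eigenvalues λ = 3, 5.
Eigenvectors: (-1,1) for λ=3, (0,1) for λ=5.
From the initial condition, c_1 = 2, c_2 = 2.
z(ln 3) = (2)(3^3)(1) + (2)(3^5)(1) = 540.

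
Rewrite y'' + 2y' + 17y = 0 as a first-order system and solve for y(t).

y(t) = c_1e^(-t)cos(4t) + c_2e^(-t)sin(4t)

Let x_1 = y, x_2 = y'. Then x_1' = x_2 and x_2' = -17x_1 - 2x_2.
A = [[0,1],[-17,-2]]; det(A-λI) = λ^2 + 2λ + 17.
Eigenvalues λ = -1 ± 4i.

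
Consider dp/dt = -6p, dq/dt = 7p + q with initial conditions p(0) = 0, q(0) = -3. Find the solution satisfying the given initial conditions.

p(t) = 0, q(t) = -3e^(t)

Coefficient matrix A = [[-6, 0], [7, 1]].
Characteristic polynomial det(A - λI) = λ^2 + 5λ - 6 = 0.
Eigenvalues λ = -6, 1.
For λ=-6: (A-λI) row 2 is [7, 7], so an eigenvector is (-1, 1).
For λ=1: (A-λI) row 1 is [-7, 0], so an eigenvector is (0, -1).
General solution: K_1e^(-6t)(-1,1) + K_2e^(t)(0,-1).
Applying p(0)=0, q(0)=-3 gives K_1=0, K_2=3.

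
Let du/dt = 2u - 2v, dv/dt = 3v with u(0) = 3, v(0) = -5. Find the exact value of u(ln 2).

52

A = [[2,-2],[0,3]]; eigenvalues λ = 2, 3.
Eigenvectors: (1,0) for λ=2, (2,-1) for λ=3.
From the initial condition, c_1 = -7, c_2 = 5.
u(ln 2) = (-7)(2^2)(1) + (5)(2^3)(2) = 52.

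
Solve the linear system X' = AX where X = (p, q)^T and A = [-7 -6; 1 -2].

p(t) = 2c_1e^(-4t) - 3c_2e^(-5t), q(t) = -c_1e^(-4t) + c_2e^(-5t)

Coefficient matrix A = [[-7, -6], [1, -2]].
Characteristic polynomial det(A - λI) = λ^2 + 9λ + 20 = 0.
Eigenvalues λ = -4, -5.
For λ=-4: (A-λI) row 1 is [-3, -6], so an eigenvector is (2, -1).
For λ=-5: (A-λI) row 1 is [-2, -6], so an eigenvector is (-3, 1).
General solution: c_1e^(-4t)(2,-1) + c_2e^(-5t)(-3,1).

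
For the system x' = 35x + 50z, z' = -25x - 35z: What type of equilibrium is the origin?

A = [[35,50],[-25,-35]]; det(A-λI) = λ^2 + 25.
λ = 0 ± 5i: zero real part.

center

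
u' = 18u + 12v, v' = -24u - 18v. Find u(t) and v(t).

u(t) = c_1e^(6t) - c_2e^(-6t), v(t) = -c_1e^(6t) + 2c_2e^(-6t)

Coefficient matrix A = [[18, 12], [-24, -18]].
Characteristic polynomial det(A - λI) = λ^2 - 36 = 0.
Eigenvalues λ = 6, -6.
For λ=6: (A-λI) row 1 is [12, 12], so an eigenvector is (1, -1).
For λ=-6: (A-λI) row 1 is [24, 12], so an eigenvector is (-1, 2).
General solution: c_1e^(6t)(1,-1) + c_2e^(-6t)(-1,2).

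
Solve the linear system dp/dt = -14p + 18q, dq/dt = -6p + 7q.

Coefficient matrix A = [[-14, 18], [-6, 7]].
Characteristic polynomial det(A - λI) = λ^2 + 7λ + 10 = 0.
Eigenvalues λ = -2, -5.
For λ=-2: (A-λI) row 1 is [-12, 18], so an eigenvector is (3, 2).
For λ=-5: (A-λI) row 1 is [-9, 18], so an eigenvector is (-2, -1).
General solution: K_1e^(-2t)(3,2) + K_2e^(-5t)(-2,-1).

p(t) = 3K_1e^(-2t) - 2K_2e^(-5t), q(t) = 2K_1e^(-2t) - K_2e^(-5t)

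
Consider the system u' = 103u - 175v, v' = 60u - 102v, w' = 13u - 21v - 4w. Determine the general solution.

u(t) = -7c_1e^(3t) - 5c_2e^(-2t), v(t) = -4c_1e^(3t) - 3c_2e^(-2t), w(t) = -c_1e^(3t) - c_2e^(-2t) + c_3e^(-4t)

Coefficient matrix A = [[103, -175, 0], [60, -102, 0], [13, -21, -4]].
det(A - λI) = 0 gives eigenvalues λ = 3, -2, -4.
For λ=3: eigenvector (-7,-4,-1).
For λ=-2: eigenvector (-5,-3,-1).
For λ=-4: eigenvector (0,0,1).
General solution: c_1e^(3t)(-7,-4,-1) + c_2e^(-2t)(-5,-3,-1) + c_3e^(-4t)(0,0,1).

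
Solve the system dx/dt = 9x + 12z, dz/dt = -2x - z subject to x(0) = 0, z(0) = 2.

Coefficient matrix A = [[9, 12], [-2, -1]].
Characteristic polynomial det(A - λI) = λ^2 - 8λ + 15 = 0.
Eigenvalues λ = 3, 5.
For λ=3: (A-λI) row 1 is [6, 12], so an eigenvector is (-2, 1).
For λ=5: (A-λI) row 1 is [4, 12], so an eigenvector is (-3, 1).
General solution: c_1e^(3t)(-2,1) + c_2e^(5t)(-3,1).
Applying x(0)=0, z(0)=2 gives c_1=6, c_2=-4.

x(t) = 12e^(5t) - 12e^(3t), z(t) = -4e^(5t) + 6e^(3t)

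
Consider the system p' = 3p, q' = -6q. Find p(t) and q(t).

p(t) = K_2e^(3t), q(t) = -K_1e^(-6t)

Coefficient matrix A = [[3, 0], [0, -6]].
Characteristic polynomial det(A - λI) = λ^2 + 3λ - 18 = 0.
Eigenvalues λ = -6, 3.
For λ=-6: (A-λI) row 1 is [9, 0], so an eigenvector is (0, -1).
For λ=3: (A-λI) row 2 is [0, -9], so an eigenvector is (1, 0).
General solution: K_1e^(-6t)(0,-1) + K_2e^(3t)(1,0).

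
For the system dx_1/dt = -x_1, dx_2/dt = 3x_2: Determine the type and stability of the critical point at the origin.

A = [[-1,0],[0,3]]; det(A-λI) = λ^2 - 2λ - 3.
λ = 3, -1: opposite signs.

saddle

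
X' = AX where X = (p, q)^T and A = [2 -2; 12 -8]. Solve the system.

p(t) = -C_1e^(-2t) + C_2e^(-4t), q(t) = -2C_1e^(-2t) + 3C_2e^(-4t)

Coefficient matrix A = [[2, -2], [12, -8]].
Characteristic polynomial det(A - λI) = λ^2 + 6λ + 8 = 0.
Eigenvalues λ = -2, -4.
For λ=-2: (A-λI) row 1 is [4, -2], so an eigenvector is (-1, -2).
For λ=-4: (A-λI) row 1 is [6, -2], so an eigenvector is (1, 3).
General solution: C_1e^(-2t)(-1,-2) + C_2e^(-4t)(1,3).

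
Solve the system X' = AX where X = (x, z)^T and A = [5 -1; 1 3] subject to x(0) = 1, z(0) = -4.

Coefficient matrix A = [[5, -1], [1, 3]].
Characteristic polynomial det(A - λI) = λ^2 - 8λ + 16 = 0.
Single eigenvalue λ = 4 with algebraic multiplicity 2.
Eigenvector v = (1,1); generalized eigenvector w with (A-λI)w=v is (-2,-3).
General solution: e^(4t)[C_1·v + C_2·(t·v + w)].
Applying x(0)=1, z(0)=-4 gives C_1=11, C_2=5.

x(t) = 5te^(4t) + e^(4t), z(t) = 5te^(4t) - 4e^(4t)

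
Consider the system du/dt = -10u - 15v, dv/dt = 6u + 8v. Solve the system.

u(t) = 2c_1e^(-t)sin(3t) + c_1e^(-t)cos(3t) + c_2e^(-t)sin(3t) - 2c_2e^(-t)cos(3t), v(t) = -c_1e^(-t)sin(3t) - c_1e^(-t)cos(3t) - c_2e^(-t)sin(3t) + c_2e^(-t)cos(3t)

Coefficient matrix A = [[-10, -15], [6, 8]].
Characteristic polynomial det(A - λI) = λ^2 + 2λ + 10 = 0.
Eigenvalues λ = -1 ± 3i (complex conjugate pair).
For λ=-1+3i: an eigenvector is (1,-1) - i(2,-1) = (1 - 2i, -1 + i).
A real fundamental pair from Re and Im of e^((-1+3i)t)v: X_1 = e^(-t)(cos(3t)·(1,-1) + sin(3t)·(2,-1)), X_2 = e^(-t)(sin(3t)·(1,-1) - cos(3t)·(2,-1)).
General solution: c_1X_1 + c_2X_2.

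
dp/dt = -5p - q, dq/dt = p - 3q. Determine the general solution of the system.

p(t) = -C_1e^(-4t) - C_2te^(-4t) - C_2e^(-4t), q(t) = C_1e^(-4t) + C_2te^(-4t) + 2C_2e^(-4t)

Coefficient matrix A = [[-5, -1], [1, -3]].
Characteristic polynomial det(A - λI) = λ^2 + 8λ + 16 = 0.
Single eigenvalue λ = -4 with algebraic multiplicity 2.
Eigenvector v = (-1,1); generalized eigenvector w with (A-λI)w=v is (-1,2).
General solution: e^(-4t)[C_1·v + C_2·(t·v + w)].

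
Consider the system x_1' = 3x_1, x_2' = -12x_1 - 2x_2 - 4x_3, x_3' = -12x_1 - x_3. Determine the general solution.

x_1(t) = c_1e^(3t), x_2(t) = -4c_2e^(-t) + c_3e^(-2t), x_3(t) = -3c_1e^(3t) + c_2e^(-t)

Coefficient matrix A = [[3, 0, 0], [-12, -2, -4], [-12, 0, -1]].
det(A - λI) = 0 gives eigenvalues λ = 3, -1, -2.
For λ=3: eigenvector (1,0,-3).
For λ=-1: eigenvector (0,-4,1).
For λ=-2: eigenvector (0,1,0).
General solution: c_1e^(3t)(1,0,-3) + c_2e^(-t)(0,-4,1) + c_3e^(-2t)(0,1,0).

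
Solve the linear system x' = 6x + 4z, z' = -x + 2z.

x(t) = -2K_1e^(4t) - 2K_2te^(4t) - K_2e^(4t), z(t) = K_1e^(4t) + K_2te^(4t)

Coefficient matrix A = [[6, 4], [-1, 2]].
Characteristic polynomial det(A - λI) = λ^2 - 8λ + 16 = 0.
Single eigenvalue λ = 4 with algebraic multiplicity 2.
Eigenvector v = (-2,1); generalized eigenvector w with (A-λI)w=v is (-1,0).
General solution: e^(4t)[K_1·v + K_2·(t·v + w)].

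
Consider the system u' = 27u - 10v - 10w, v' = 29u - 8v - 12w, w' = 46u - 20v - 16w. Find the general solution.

u(t) = -K_1e^(-3t) + 2K_2e^(2t), v(t) = -K_1e^(-3t) + K_2e^(2t) - K_3e^(4t), w(t) = -2K_1e^(-3t) + 4K_2e^(2t) + K_3e^(4t)

Coefficient matrix A = [[27, -10, -10], [29, -8, -12], [46, -20, -16]].
det(A - λI) = 0 gives eigenvalues λ = -3, 2, 4.
For λ=-3: eigenvector (-1,-1,-2).
For λ=2: eigenvector (2,1,4).
For λ=4: eigenvector (0,-1,1).
General solution: K_1e^(-3t)(-1,-1,-2) + K_2e^(2t)(2,1,4) + K_3e^(4t)(0,-1,1).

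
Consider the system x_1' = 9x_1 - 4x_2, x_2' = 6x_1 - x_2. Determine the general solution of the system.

x_1(t) = -2C_1e^(3t) + C_2e^(5t), x_2(t) = -3C_1e^(3t) + C_2e^(5t)

Coefficient matrix A = [[9, -4], [6, -1]].
Characteristic polynomial det(A - λI) = λ^2 - 8λ + 15 = 0.
Eigenvalues λ = 3, 5.
For λ=3: (A-λI) row 1 is [6, -4], so an eigenvector is (-2, -3).
For λ=5: (A-λI) row 1 is [4, -4], so an eigenvector is (1, 1).
General solution: C_1e^(3t)(-2,-3) + C_2e^(5t)(1,1).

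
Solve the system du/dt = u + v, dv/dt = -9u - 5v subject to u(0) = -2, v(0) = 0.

u(t) = -6te^(-2t) - 2e^(-2t), v(t) = 18te^(-2t)

Coefficient matrix A = [[1, 1], [-9, -5]].
Characteristic polynomial det(A - λI) = λ^2 + 4λ + 4 = 0.
Single eigenvalue λ = -2 with algebraic multiplicity 2.
Eigenvector v = (1,-3); generalized eigenvector w with (A-λI)w=v is (0,1).
General solution: e^(-2t)[K_1·v + K_2·(t·v + w)].
Applying u(0)=-2, v(0)=0 gives K_1=-2, K_2=-6.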